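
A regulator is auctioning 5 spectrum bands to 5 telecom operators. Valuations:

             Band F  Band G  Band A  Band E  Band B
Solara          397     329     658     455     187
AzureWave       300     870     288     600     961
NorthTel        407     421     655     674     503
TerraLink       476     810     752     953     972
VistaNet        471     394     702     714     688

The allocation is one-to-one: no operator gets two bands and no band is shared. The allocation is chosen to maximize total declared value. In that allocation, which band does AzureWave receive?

Optimal: Solara→Band A ($658M), AzureWave→Band G ($870M), NorthTel→Band E ($674M), TerraLink→Band B ($972M), VistaNet→Band F ($471M) — total 658+870+674+972+471 = $3645M.
Next-best assignment: Solara→Band A, AzureWave→Band G, NorthTel→Band F, TerraLink→Band B, VistaNet→Band E = $3621M.
AzureWave's own top band is Band B ($961M), but forcing AzureWave→Band B and reassigning the rest optimally gives only $3574M — worse by 71.

AzureWave receives Band G.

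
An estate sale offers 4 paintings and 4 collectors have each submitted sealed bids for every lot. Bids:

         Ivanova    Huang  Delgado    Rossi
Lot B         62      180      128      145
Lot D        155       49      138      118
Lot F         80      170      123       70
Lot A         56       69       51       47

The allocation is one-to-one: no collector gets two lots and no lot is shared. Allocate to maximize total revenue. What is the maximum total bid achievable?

Optimal: Ivanova→Lot D ($155), Huang→Lot F ($170), Delgado→Lot A ($51), Rossi→Lot B ($145) — total 155+170+51+145 = $521.
Swapping Huang↔Ivanova (Huang→Lot D $49, Ivanova→Lot F $80) loses 196.
Checked against all permutations: $521 is optimal.

Max total: $521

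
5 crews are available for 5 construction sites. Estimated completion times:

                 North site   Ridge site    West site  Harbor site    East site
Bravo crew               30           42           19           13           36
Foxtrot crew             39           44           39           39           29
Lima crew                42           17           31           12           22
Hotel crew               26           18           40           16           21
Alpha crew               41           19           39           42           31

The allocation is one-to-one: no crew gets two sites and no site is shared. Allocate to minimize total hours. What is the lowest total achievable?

This is a one-to-one assignment (minimum-cost bipartite matching).
Optimal: Bravo crew→West site (19 hours), Foxtrot crew→East site (29 hours), Lima crew→Harbor site (12 hours), Hotel crew→North site (26 hours), Alpha crew→Ridge site (19 hours) — total 19+29+12+26+19 = 105 hours.
Min-entry greedy (repeatedly take the single cheapest remaining cell) gives 119 hours, worse by 14.
No other one-to-one assignment undercuts 105 hours.

Minimum total: 105 hours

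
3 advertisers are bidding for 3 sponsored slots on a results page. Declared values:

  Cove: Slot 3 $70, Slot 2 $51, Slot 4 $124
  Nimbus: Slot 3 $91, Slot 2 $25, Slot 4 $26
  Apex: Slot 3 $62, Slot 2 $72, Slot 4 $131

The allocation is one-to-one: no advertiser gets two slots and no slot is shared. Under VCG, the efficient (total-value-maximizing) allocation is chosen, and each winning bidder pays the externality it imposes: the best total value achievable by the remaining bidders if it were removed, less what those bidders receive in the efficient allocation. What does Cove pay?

Cove pays $59.

Efficient allocation: Cove→Slot 4 ($124), Nimbus→Slot 3 ($91), Apex→Slot 2 ($72); total welfare W = $287.
Cove receives Slot 4 at value $124, so the others get W − 124 = $163.
Without Cove: best allocation of the remaining 2 bidders over all 3 slots is Nimbus→Slot 3 ($91), Apex→Slot 4 ($131), total $222.
VCG payment = (others' best without Cove) − (others' welfare with Cove) = 222 − 163 = $59.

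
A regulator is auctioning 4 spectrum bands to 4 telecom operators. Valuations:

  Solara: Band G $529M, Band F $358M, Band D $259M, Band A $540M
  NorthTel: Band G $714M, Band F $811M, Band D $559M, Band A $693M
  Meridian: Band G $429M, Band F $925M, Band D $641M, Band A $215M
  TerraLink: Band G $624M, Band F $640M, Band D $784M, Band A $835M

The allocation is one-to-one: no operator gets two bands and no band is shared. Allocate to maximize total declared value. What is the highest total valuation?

This is the linear assignment problem.
Optimal: Solara→Band A ($540M), NorthTel→Band G ($714M), Meridian→Band F ($925M), TerraLink→Band D ($784M) — total 540+714+925+784 = $2963M.
Max-entry greedy (repeatedly take the single best remaining cell) gives $2733M, worse by 230.
Next-best assignment: Solara→Band G, NorthTel→Band A, Meridian→Band F, TerraLink→Band D = $2931M.
Swapping Solara↔Meridian (Solara→Band F $358M, Meridian→Band A $215M) loses 892.

Max total: $2963M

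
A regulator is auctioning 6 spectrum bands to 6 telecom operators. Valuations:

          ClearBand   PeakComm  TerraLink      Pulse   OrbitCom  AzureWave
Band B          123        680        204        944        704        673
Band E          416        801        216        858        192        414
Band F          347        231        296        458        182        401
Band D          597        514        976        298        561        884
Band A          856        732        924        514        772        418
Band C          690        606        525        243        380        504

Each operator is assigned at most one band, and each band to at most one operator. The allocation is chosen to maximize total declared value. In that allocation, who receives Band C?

ClearBand receives Band C.

This is the linear assignment problem.
Optimal: ClearBand→Band C ($690M), PeakComm→Band E ($801M), TerraLink→Band D ($976M), Pulse→Band B ($944M), OrbitCom→Band A ($772M), AzureWave→Band F ($401M) — total 690+801+976+944+772+401 = $4584M.
Row-greedy (each operator in turn takes its best remaining band) gives $4358M, worse by 226.
No other one-to-one assignment exceeds $4584M.
ClearBand's own top band is Band A ($856M), but forcing ClearBand→Band A and reassigning the rest optimally gives only $4401M — worse by 183.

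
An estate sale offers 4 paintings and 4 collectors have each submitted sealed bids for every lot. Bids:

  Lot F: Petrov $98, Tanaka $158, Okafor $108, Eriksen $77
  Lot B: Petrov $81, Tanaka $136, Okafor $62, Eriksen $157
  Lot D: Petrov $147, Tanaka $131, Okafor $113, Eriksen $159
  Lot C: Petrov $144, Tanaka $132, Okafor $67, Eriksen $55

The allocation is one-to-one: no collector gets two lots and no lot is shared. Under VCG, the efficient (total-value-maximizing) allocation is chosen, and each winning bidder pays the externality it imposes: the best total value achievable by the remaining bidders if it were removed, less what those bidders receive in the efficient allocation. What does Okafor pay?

Efficient allocation: Petrov→Lot C ($144), Tanaka→Lot F ($158), Okafor→Lot D ($113), Eriksen→Lot B ($157); total welfare W = $572.
Okafor receives Lot D at value $113, so the others get W − 113 = $459.
Without Okafor: best allocation of the remaining 3 bidders over all 4 lots is Petrov→Lot D ($147), Tanaka→Lot F ($158), Eriksen→Lot B ($157), total $462.
VCG payment = (others' best without Okafor) − (others' welfare with Okafor) = 462 − 459 = $3.

Okafor pays $3.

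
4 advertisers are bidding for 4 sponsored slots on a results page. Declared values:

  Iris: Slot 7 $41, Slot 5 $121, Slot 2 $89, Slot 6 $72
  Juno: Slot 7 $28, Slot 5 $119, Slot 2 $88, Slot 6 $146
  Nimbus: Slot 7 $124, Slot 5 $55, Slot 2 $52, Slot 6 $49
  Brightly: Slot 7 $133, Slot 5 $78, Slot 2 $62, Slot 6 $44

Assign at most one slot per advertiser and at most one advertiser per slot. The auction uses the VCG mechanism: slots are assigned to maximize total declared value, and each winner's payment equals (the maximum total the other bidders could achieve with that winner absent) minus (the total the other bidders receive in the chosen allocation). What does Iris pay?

Iris pays $16.

Efficient allocation: Iris→Slot 5 ($121), Juno→Slot 6 ($146), Nimbus→Slot 7 ($124), Brightly→Slot 2 ($62); total welfare W = $453.
Iris receives Slot 5 at value $121, so the others get W − 121 = $332.
Without Iris: best allocation of the remaining 3 bidders over all 4 slots is Juno→Slot 6 ($146), Nimbus→Slot 7 ($124), Brightly→Slot 5 ($78), total $348.
VCG payment = (others' best without Iris) − (others' welfare with Iris) = 348 − 332 = $16.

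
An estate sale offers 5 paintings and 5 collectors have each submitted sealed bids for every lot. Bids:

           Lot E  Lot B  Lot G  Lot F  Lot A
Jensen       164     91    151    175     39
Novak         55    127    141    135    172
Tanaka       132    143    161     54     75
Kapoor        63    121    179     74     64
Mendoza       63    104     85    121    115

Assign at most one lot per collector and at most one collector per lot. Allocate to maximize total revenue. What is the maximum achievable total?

Maximum total: $779

This is a one-to-one assignment (maximum-weight bipartite matching).
Optimal: Jensen→Lot E ($164), Novak→Lot A ($172), Tanaka→Lot B ($143), Kapoor→Lot G ($179), Mendoza→Lot F ($121) — total 164+172+143+179+121 = $779.
Row-greedy (each collector in turn takes its best remaining lot) gives $692, worse by 87.
No other one-to-one assignment exceeds $779.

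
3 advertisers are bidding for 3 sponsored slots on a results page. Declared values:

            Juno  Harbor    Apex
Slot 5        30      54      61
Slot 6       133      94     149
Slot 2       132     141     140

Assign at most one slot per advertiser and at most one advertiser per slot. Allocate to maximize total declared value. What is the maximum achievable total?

Maximum total: $335

Optimal: Juno→Slot 6 ($133), Harbor→Slot 2 ($141), Apex→Slot 5 ($61) — total 133+141+61 = $335.
Max-entry greedy (repeatedly take the single best remaining cell) gives $320, worse by 15.
Swapping Harbor↔Juno (Harbor→Slot 6 $94, Juno→Slot 2 $132) loses 48.
No other one-to-one assignment exceeds $335.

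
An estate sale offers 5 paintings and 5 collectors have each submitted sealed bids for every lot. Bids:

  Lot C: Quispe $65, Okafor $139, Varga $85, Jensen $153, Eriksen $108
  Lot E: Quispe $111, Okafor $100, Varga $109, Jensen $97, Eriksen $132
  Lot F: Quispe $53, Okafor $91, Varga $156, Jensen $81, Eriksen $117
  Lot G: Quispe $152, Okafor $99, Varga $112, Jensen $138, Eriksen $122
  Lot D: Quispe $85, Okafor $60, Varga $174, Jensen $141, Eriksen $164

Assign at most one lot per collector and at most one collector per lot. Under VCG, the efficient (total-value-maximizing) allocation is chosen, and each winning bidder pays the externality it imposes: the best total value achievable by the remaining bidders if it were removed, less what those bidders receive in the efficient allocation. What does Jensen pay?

Jensen pays $39.

Efficient allocation: Quispe→Lot G ($152), Okafor→Lot E ($100), Varga→Lot F ($156), Jensen→Lot C ($153), Eriksen→Lot D ($164); total welfare W = $725.
Jensen receives Lot C at value $153, so the others get W − 153 = $572.
Without Jensen: best allocation of the remaining 4 bidders over all 5 lots is Quispe→Lot G ($152), Okafor→Lot C ($139), Varga→Lot F ($156), Eriksen→Lot D ($164), total $611.
VCG payment = (others' best without Jensen) − (others' welfare with Jensen) = 611 − 572 = $39.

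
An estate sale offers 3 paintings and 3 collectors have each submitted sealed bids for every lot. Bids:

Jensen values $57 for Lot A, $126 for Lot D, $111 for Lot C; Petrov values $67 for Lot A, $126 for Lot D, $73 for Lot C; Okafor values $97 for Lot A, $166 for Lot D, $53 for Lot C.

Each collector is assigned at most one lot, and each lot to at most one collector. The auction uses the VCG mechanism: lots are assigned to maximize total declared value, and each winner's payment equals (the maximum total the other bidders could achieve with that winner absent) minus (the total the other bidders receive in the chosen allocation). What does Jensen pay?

Efficient allocation: Jensen→Lot C ($111), Petrov→Lot A ($67), Okafor→Lot D ($166); total welfare W = $344.
Jensen receives Lot C at value $111, so the others get W − 111 = $233.
Without Jensen: best allocation of the remaining 2 bidders over all 3 lots is Petrov→Lot C ($73), Okafor→Lot D ($166), total $239.
VCG payment = (others' best without Jensen) − (others' welfare with Jensen) = 239 − 233 = $6.

Jensen pays $6.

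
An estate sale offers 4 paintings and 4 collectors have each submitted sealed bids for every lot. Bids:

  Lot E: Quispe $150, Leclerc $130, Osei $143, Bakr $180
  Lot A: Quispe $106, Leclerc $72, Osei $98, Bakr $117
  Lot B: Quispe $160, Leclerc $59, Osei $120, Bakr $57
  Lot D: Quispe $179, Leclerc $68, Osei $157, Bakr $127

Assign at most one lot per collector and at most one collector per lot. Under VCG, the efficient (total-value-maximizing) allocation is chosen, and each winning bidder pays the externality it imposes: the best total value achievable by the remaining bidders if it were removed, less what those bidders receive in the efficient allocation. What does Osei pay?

Efficient allocation: Quispe→Lot B ($160), Leclerc→Lot A ($72), Osei→Lot D ($157), Bakr→Lot E ($180); total welfare W = $569.
Osei receives Lot D at value $157, so the others get W − 157 = $412.
Without Osei: best allocation of the remaining 3 bidders over all 4 lots is Quispe→Lot D ($179), Leclerc→Lot A ($72), Bakr→Lot E ($180), total $431.
VCG payment = (others' best without Osei) − (others' welfare with Osei) = 431 − 412 = $19.

Osei pays $19.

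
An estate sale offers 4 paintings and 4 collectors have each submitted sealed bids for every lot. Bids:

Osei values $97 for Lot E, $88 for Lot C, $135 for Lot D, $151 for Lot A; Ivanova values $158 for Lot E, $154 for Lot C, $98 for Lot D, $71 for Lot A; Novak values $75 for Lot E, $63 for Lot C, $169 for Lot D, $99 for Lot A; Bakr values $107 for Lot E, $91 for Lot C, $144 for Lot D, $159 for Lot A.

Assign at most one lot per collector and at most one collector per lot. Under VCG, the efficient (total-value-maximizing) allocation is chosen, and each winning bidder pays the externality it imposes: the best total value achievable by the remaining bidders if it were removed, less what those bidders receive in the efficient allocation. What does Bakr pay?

Bakr pays $4.

Efficient allocation: Osei→Lot A ($151), Ivanova→Lot C ($154), Novak→Lot D ($169), Bakr→Lot E ($107); total welfare W = $581.
Bakr receives Lot E at value $107, so the others get W − 107 = $474.
Without Bakr: best allocation of the remaining 3 bidders over all 4 lots is Osei→Lot A ($151), Ivanova→Lot E ($158), Novak→Lot D ($169), total $478.
VCG payment = (others' best without Bakr) − (others' welfare with Bakr) = 478 − 474 = $4.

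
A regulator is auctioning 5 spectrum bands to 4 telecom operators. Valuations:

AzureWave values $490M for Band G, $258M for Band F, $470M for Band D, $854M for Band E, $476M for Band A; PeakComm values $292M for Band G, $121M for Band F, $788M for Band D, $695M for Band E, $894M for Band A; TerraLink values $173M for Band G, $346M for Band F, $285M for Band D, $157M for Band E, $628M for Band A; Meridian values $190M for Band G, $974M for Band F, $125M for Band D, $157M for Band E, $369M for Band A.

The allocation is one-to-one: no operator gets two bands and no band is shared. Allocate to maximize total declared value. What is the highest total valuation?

Maximum total: $3244M

Treat this as an assignment problem: match each operator to one band.
Optimal: AzureWave→Band E ($854M), PeakComm→Band D ($788M), TerraLink→Band A ($628M), Meridian→Band F ($974M) — total 854+788+628+974 = $3244M.
Next-best assignment: AzureWave→Band E, PeakComm→Band A, TerraLink→Band D, Meridian→Band F = $3007M.
Swapping TerraLink↔PeakComm (TerraLink→Band D $285M, PeakComm→Band A $894M) loses 237.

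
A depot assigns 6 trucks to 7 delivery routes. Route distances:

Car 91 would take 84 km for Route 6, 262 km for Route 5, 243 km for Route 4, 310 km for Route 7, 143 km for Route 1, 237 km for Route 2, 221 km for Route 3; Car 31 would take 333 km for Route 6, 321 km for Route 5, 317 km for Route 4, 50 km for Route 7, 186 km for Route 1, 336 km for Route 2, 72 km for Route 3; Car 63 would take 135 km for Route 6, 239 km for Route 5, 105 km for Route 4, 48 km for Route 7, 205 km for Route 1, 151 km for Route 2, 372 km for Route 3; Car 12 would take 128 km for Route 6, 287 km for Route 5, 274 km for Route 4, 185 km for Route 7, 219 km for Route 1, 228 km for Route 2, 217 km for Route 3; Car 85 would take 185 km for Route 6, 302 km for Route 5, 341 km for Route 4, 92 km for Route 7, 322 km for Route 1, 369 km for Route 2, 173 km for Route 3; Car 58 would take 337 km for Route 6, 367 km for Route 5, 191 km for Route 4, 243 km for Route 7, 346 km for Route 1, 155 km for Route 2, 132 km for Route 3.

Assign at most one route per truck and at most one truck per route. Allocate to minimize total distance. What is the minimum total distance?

Optimal: Car 91→Route 1 (143 km), Car 31→Route 3 (72 km), Car 63→Route 4 (105 km), Car 12→Route 6 (128 km), Car 85→Route 7 (92 km), Car 58→Route 2 (155 km) — total 143+72+105+128+92+155 = 695 km.
Min-entry greedy (repeatedly take the single cheapest remaining cell) gives 880 km, worse by 185.

Min total: 695 km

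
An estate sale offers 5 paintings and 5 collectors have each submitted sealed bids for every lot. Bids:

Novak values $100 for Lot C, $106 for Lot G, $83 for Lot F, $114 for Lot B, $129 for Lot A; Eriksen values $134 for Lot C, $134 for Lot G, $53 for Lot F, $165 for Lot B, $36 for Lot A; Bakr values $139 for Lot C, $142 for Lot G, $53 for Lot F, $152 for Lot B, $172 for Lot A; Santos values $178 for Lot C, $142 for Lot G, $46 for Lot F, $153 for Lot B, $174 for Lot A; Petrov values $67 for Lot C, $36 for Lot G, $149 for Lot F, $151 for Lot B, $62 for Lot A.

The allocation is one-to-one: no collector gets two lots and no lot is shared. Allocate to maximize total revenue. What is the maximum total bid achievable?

This is a one-to-one assignment (maximum-weight bipartite matching).
Optimal: Novak→Lot G ($106), Eriksen→Lot B ($165), Bakr→Lot A ($172), Santos→Lot C ($178), Petrov→Lot F ($149) — total 106+165+172+178+149 = $770.
Column-greedy (each lot in turn goes to its best remaining collector) gives $763, worse by 7.
Next-best assignment: Novak→Lot A, Eriksen→Lot B, Bakr→Lot G, Santos→Lot C, Petrov→Lot F = $763.
No other one-to-one assignment exceeds $770.

Maximum total: $770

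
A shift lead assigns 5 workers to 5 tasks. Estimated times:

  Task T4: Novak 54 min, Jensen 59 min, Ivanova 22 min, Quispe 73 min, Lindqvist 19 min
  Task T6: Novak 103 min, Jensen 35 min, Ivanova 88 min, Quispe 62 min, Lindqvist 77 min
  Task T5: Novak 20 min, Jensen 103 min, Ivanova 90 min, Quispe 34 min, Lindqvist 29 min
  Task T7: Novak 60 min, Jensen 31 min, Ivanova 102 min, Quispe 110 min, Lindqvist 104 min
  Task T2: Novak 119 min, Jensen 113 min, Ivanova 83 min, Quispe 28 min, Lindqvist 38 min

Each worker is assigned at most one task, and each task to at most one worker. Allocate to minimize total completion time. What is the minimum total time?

Optimal: Novak→Task T5 (20 min), Jensen→Task T7 (31 min), Ivanova→Task T4 (22 min), Quispe→Task T6 (62 min), Lindqvist→Task T2 (38 min) — total 20+31+22+62+38 = 173 min.
Row-greedy (each worker in turn takes its cheapest remaining task) gives 178 min, worse by 5.

Min total: 173 min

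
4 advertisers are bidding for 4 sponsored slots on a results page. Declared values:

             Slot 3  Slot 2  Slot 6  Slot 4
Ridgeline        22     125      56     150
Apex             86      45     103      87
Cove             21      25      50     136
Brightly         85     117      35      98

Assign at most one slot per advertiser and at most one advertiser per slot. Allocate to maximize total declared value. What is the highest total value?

This is the linear assignment problem.
Optimal: Ridgeline→Slot 2 ($125), Apex→Slot 6 ($103), Cove→Slot 4 ($136), Brightly→Slot 3 ($85) — total 125+103+136+85 = $449.
Row-greedy (each advertiser in turn takes its best remaining slot) gives $363, worse by 86.
Swapping Apex↔Ridgeline (Apex→Slot 2 $45, Ridgeline→Slot 6 $56) loses 127.

Maximum total: $449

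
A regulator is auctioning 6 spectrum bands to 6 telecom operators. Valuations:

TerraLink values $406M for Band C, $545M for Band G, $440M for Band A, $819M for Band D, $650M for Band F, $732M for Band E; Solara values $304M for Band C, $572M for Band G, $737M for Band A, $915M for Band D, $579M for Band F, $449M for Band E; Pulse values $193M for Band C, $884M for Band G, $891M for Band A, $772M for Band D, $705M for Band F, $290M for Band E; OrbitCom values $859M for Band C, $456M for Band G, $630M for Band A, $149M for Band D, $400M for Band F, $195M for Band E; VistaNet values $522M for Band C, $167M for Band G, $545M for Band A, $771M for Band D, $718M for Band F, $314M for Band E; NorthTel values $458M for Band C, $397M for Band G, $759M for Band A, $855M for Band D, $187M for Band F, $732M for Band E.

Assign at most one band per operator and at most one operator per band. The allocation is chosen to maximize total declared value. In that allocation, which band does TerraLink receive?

This is the linear assignment problem.
Optimal: TerraLink→Band E ($732M), Solara→Band D ($915M), Pulse→Band G ($884M), OrbitCom→Band C ($859M), VistaNet→Band F ($718M), NorthTel→Band A ($759M) — total 732+915+884+859+718+759 = $4867M.
Row-greedy (each operator in turn takes its best remaining band) gives $4749M, worse by 118.
No other one-to-one assignment exceeds $4867M.
TerraLink's own top band is Band D ($819M), but forcing TerraLink→Band D and reassigning the rest optimally gives only $4749M — worse by 118.

TerraLink receives Band E.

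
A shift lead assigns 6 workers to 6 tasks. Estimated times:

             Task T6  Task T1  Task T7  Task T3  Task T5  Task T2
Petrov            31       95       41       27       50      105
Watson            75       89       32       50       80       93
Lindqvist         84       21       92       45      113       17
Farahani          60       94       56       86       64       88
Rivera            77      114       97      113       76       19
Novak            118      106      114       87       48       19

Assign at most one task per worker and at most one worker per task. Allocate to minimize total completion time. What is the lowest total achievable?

Optimal: Petrov→Task T3 (27 min), Watson→Task T7 (32 min), Lindqvist→Task T1 (21 min), Farahani→Task T6 (60 min), Rivera→Task T2 (19 min), Novak→Task T5 (48 min) — total 27+32+21+60+19+48 = 207 min.
Column-greedy (each task in turn goes to its cheapest remaining worker) gives 237 min, worse by 30.
Next-best assignment: Petrov→Task T6, Watson→Task T3, Lindqvist→Task T1, Farahani→Task T7, Rivera→Task T2, Novak→Task T5 = 225 min.
Checked against all permutations: 207 min is optimal.

Min total: 207 min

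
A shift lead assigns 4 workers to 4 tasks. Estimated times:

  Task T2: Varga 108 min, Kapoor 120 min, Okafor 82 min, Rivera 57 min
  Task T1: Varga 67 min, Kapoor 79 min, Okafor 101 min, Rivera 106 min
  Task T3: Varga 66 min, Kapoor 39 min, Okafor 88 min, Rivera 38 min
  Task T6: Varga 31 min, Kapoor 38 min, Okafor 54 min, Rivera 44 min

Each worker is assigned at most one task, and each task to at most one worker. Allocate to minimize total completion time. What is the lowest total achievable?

Minimum total: 217 min

Optimal: Varga→Task T1 (67 min), Kapoor→Task T3 (39 min), Okafor→Task T6 (54 min), Rivera→Task T2 (57 min) — total 67+39+54+57 = 217 min.
Row-greedy (each worker in turn takes its cheapest remaining task) gives 258 min, worse by 41.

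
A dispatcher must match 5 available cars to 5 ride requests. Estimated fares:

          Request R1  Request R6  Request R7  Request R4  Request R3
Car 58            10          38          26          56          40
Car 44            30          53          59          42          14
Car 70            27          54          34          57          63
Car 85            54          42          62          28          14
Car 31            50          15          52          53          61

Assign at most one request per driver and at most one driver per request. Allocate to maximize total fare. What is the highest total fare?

Optimal: Car 58→Request R4 ($56), Car 44→Request R6 ($53), Car 70→Request R3 ($63), Car 85→Request R7 ($62), Car 31→Request R1 ($50) — total 56+53+63+62+50 = $284.
Row-greedy (each driver in turn takes its best remaining request) gives $247, worse by 37.
Swapping Car 44↔Car 58 (Car 44→Request R4 $42, Car 58→Request R6 $38) loses 29.

Maximum total: $284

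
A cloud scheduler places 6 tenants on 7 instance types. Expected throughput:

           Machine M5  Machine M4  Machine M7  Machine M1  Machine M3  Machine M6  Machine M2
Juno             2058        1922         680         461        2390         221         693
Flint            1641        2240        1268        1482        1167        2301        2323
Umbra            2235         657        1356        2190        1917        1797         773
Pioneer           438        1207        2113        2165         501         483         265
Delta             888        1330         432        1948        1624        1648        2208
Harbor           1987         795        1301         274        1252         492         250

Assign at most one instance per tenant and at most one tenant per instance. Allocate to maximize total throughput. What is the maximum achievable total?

Optimal: Juno→Machine M3 (2390 ops/s), Flint→Machine M6 (2301 ops/s), Umbra→Machine M1 (2190 ops/s), Pioneer→Machine M7 (2113 ops/s), Delta→Machine M2 (2208 ops/s), Harbor→Machine M5 (1987 ops/s) — total 2390+2301+2190+2113+2208+1987 = 13189 ops/s.
Max-entry greedy (repeatedly take the single best remaining cell) gives 12062 ops/s, worse by 1127.
Next-best assignment: Juno→Machine M3, Flint→Machine M4, Umbra→Machine M1, Pioneer→Machine M7, Delta→Machine M2, Harbor→Machine M5 = 13128 ops/s.
Swapping Delta↔Flint (Delta→Machine M6 1648 ops/s, Flint→Machine M2 2323 ops/s) loses 538.

Max total: 13189 ops/s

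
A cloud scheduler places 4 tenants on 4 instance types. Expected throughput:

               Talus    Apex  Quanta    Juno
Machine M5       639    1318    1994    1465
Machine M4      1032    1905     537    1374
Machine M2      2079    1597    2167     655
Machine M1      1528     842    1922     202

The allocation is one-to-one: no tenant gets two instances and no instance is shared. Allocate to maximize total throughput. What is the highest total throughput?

Maximum total: 7371 ops/s

This is a one-to-one assignment (maximum-weight bipartite matching).
Optimal: Talus→Machine M2 (2079 ops/s), Apex→Machine M4 (1905 ops/s), Quanta→Machine M1 (1922 ops/s), Juno→Machine M5 (1465 ops/s) — total 2079+1905+1922+1465 = 7371 ops/s.
Column-greedy (each instance in turn goes to its best remaining tenant) gives 6180 ops/s, worse by 1191.
Swapping Quanta↔Talus (Quanta→Machine M2 2167 ops/s, Talus→Machine M1 1528 ops/s) loses 306.
Checked against all permutations: 7371 ops/s is optimal.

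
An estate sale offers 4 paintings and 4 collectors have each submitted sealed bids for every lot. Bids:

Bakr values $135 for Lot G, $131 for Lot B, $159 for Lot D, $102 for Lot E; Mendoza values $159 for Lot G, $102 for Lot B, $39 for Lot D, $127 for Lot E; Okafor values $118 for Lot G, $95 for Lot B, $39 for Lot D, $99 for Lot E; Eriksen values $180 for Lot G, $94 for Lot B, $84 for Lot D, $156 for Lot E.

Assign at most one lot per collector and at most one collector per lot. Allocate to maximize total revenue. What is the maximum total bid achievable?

Optimal: Bakr→Lot D ($159), Mendoza→Lot G ($159), Okafor→Lot B ($95), Eriksen→Lot E ($156) — total 159+159+95+156 = $569.
Column-greedy (each lot in turn goes to its best remaining collector) gives $449, worse by 120.
Next-best assignment: Bakr→Lot D, Mendoza→Lot E, Okafor→Lot B, Eriksen→Lot G = $561.

Max total: $569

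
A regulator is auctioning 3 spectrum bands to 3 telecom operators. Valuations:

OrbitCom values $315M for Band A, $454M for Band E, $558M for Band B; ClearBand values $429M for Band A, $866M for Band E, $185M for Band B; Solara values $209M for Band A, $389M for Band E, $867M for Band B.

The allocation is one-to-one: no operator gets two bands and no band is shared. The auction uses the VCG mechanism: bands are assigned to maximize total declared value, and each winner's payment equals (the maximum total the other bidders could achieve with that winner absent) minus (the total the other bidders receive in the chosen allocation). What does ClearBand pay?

ClearBand pays $139M.

Efficient allocation: OrbitCom→Band A ($315M), ClearBand→Band E ($866M), Solara→Band B ($867M); total welfare W = $2048M.
ClearBand receives Band E at value $866M, so the others get W − 866 = $1182M.
Without ClearBand: best allocation of the remaining 2 bidders over all 3 bands is OrbitCom→Band E ($454M), Solara→Band B ($867M), total $1321M.
VCG payment = (others' best without ClearBand) − (others' welfare with ClearBand) = 1321 − 1182 = $139M.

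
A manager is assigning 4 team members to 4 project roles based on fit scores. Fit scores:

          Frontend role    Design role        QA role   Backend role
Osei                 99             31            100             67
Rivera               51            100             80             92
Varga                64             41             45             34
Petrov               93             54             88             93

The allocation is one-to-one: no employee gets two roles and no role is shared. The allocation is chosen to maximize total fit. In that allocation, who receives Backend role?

Petrov receives Backend role.

Optimal: Osei→QA role (100 pts), Rivera→Design role (100 pts), Varga→Frontend role (64 pts), Petrov→Backend role (93 pts) — total 100+100+64+93 = 357 pts.
Next-best assignment: Osei→Frontend role, Rivera→Design role, Varga→QA role, Petrov→Backend role = 337 pts.
Every other assignment is strictly worse.
Petrov's own top role is Frontend role (93 pts), but forcing Petrov→Frontend role and reassigning the rest optimally gives only 327 pts — worse by 30.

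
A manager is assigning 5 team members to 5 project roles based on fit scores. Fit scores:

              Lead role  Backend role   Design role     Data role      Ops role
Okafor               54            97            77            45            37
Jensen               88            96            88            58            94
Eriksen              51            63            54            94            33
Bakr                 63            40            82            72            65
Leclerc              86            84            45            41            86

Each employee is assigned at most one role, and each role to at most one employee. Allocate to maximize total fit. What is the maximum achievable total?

Treat this as an assignment problem: match each employee to one role.
Optimal: Okafor→Backend role (97 pts), Jensen→Ops role (94 pts), Eriksen→Data role (94 pts), Bakr→Design role (82 pts), Leclerc→Lead role (86 pts) — total 97+94+94+82+86 = 453 pts.
Column-greedy (each role in turn goes to its best remaining employee) gives 447 pts, worse by 6.
Swapping Bakr↔Jensen (Bakr→Ops role 65 pts, Jensen→Design role 88 pts) loses 23.

Maximum total: 453 pts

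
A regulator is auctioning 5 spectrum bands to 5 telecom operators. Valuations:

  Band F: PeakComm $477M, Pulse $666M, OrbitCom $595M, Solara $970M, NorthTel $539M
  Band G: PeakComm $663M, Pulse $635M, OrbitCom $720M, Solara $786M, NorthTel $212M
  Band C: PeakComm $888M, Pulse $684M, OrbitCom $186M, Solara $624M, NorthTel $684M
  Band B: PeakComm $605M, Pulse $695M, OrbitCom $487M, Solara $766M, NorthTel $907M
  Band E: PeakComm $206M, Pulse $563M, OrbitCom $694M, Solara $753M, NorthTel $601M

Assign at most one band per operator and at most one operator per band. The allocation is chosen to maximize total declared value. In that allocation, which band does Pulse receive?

Pulse receives Band G.

This is a one-to-one assignment (maximum-weight bipartite matching).
Optimal: PeakComm→Band C ($888M), Pulse→Band G ($635M), OrbitCom→Band E ($694M), Solara→Band F ($970M), NorthTel→Band B ($907M) — total 888+635+694+970+907 = $4094M.
Max-entry greedy (repeatedly take the single best remaining cell) gives $4048M, worse by 46.
Swapping Solara↔Pulse (Solara→Band G $786M, Pulse→Band F $666M) loses 153.
Pulse's own top band is Band B ($695M), but forcing Pulse→Band B and reassigning the rest optimally gives only $3874M — worse by 220.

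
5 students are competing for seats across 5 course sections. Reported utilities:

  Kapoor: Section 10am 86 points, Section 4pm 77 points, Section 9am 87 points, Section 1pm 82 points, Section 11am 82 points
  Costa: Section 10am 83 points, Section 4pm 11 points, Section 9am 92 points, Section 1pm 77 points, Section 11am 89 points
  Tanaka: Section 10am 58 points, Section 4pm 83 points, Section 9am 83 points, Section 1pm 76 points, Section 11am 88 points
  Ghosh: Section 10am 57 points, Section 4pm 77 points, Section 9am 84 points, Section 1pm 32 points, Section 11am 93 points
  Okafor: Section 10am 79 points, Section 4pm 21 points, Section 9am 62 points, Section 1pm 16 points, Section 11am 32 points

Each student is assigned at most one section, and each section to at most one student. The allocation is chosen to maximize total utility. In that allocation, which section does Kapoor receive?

Treat this as an assignment problem: match each student to one section.
Optimal: Kapoor→Section 1pm (82 points), Costa→Section 9am (92 points), Tanaka→Section 4pm (83 points), Ghosh→Section 11am (93 points), Okafor→Section 10am (79 points) — total 82+92+83+93+79 = 429 points.
Max-entry greedy (repeatedly take the single best remaining cell) gives 370 points, worse by 59.
Next-best assignment: Kapoor→Section 9am, Costa→Section 1pm, Tanaka→Section 4pm, Ghosh→Section 11am, Okafor→Section 10am = 419 points.
Checked against all permutations: 429 points is optimal.
Kapoor's own top section is Section 9am (87 points), but forcing Kapoor→Section 9am and reassigning the rest optimally gives only 419 points — worse by 10.

Kapoor receives Section 1pm.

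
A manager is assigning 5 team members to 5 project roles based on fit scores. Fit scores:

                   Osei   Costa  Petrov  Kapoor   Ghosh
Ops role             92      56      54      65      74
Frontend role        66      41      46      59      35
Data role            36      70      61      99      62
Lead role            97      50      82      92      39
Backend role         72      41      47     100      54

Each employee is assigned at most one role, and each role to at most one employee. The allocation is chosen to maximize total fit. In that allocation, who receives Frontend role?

Optimal: Osei→Frontend role (66 pts), Costa→Data role (70 pts), Petrov→Lead role (82 pts), Kapoor→Backend role (100 pts), Ghosh→Ops role (74 pts) — total 66+70+82+100+74 = 392 pts.
Column-greedy (each role in turn goes to its best remaining employee) gives 357 pts, worse by 35.
Osei's own top role is Lead role (97 pts), but forcing Osei→Lead role and reassigning the rest optimally gives only 387 pts — worse by 5.

Osei receives Frontend role.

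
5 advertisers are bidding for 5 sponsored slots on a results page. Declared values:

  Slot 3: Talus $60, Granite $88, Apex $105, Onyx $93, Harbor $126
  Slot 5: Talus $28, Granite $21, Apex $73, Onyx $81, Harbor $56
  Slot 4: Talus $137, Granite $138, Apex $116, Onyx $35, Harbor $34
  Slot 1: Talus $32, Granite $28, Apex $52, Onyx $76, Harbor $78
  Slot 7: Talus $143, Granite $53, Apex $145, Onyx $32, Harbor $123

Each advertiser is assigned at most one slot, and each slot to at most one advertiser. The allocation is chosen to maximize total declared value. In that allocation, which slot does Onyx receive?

Onyx receives Slot 1.

This is a one-to-one assignment (maximum-weight bipartite matching).
Optimal: Talus→Slot 7 ($143), Granite→Slot 4 ($138), Apex→Slot 5 ($73), Onyx→Slot 1 ($76), Harbor→Slot 3 ($126) — total 143+138+73+76+126 = $556.
Swapping Talus↔Apex (Talus→Slot 5 $28, Apex→Slot 7 $145) loses 43.
Onyx's own top slot is Slot 3 ($93), but forcing Onyx→Slot 3 and reassigning the rest optimally gives only $525 — worse by 31.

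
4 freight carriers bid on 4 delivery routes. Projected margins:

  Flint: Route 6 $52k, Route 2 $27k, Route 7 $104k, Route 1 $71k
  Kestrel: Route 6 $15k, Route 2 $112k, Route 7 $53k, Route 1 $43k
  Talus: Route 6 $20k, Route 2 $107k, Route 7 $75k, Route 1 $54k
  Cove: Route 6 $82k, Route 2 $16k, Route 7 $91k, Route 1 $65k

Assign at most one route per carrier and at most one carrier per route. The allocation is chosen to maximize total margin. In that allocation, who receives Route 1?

Talus receives Route 1.

This is a one-to-one assignment (maximum-weight bipartite matching).
Optimal: Flint→Route 7 ($104k), Kestrel→Route 2 ($112k), Talus→Route 1 ($54k), Cove→Route 6 ($82k) — total 104+112+54+82 = $352k.
Next-best assignment: Flint→Route 1, Kestrel→Route 2, Talus→Route 7, Cove→Route 6 = $340k.
Swapping Kestrel↔Cove (Kestrel→Route 6 $15k, Cove→Route 2 $16k) loses 163.
Talus's own top route is Route 2 ($107k), but forcing Talus→Route 2 and reassigning the rest optimally gives only $336k — worse by 16.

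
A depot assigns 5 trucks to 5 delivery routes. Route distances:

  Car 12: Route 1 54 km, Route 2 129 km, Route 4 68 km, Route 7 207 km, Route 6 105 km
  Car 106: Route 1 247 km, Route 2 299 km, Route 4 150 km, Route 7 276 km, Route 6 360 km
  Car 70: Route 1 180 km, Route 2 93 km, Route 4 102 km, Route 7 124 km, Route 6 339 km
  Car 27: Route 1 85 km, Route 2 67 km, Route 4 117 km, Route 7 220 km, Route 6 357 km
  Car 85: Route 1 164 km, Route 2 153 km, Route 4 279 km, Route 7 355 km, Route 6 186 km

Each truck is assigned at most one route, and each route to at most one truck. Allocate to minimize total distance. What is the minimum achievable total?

Minimum total: 581 km

Optimal: Car 12→Route 1 (54 km), Car 106→Route 4 (150 km), Car 70→Route 7 (124 km), Car 27→Route 2 (67 km), Car 85→Route 6 (186 km) — total 54+150+124+67+186 = 581 km.
Column-greedy (each route in turn goes to its cheapest remaining truck) gives 685 km, worse by 104.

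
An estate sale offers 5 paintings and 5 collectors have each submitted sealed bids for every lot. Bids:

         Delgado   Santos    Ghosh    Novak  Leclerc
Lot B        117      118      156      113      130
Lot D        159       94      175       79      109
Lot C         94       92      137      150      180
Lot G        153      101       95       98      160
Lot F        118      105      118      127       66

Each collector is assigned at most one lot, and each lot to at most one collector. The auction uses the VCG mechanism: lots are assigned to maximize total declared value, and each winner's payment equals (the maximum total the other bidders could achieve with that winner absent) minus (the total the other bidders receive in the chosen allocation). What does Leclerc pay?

Leclerc pays $23.

Efficient allocation: Delgado→Lot G ($153), Santos→Lot B ($118), Ghosh→Lot D ($175), Novak→Lot F ($127), Leclerc→Lot C ($180); total welfare W = $753.
Leclerc receives Lot C at value $180, so the others get W − 180 = $573.
Without Leclerc: best allocation of the remaining 4 bidders over all 5 lots is Delgado→Lot G ($153), Santos→Lot B ($118), Ghosh→Lot D ($175), Novak→Lot C ($150), total $596.
VCG payment = (others' best without Leclerc) − (others' welfare with Leclerc) = 596 − 573 = $23.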